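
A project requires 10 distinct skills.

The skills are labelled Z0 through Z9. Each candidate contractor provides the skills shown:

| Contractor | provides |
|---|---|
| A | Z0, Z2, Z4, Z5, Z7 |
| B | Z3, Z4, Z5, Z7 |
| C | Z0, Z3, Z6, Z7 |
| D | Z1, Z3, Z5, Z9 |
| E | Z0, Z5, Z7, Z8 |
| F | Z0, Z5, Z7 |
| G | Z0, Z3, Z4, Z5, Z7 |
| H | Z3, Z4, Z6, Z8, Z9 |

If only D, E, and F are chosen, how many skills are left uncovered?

3

Union of D, E, F = {Z0, Z1, Z3, Z5, Z7, Z8, Z9}.
Not covered: Z2, Z4, Z6 — 3 skills.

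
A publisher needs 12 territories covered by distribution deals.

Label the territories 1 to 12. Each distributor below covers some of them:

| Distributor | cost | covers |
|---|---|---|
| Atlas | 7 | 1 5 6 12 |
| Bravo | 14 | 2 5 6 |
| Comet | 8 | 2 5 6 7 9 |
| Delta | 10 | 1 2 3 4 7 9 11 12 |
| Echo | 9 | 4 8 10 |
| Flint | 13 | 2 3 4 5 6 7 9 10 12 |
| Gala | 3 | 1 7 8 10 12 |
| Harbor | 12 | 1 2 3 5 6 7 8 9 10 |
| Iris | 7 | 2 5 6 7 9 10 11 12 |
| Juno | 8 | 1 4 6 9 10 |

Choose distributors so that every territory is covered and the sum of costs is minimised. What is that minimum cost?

20

Atlas, Delta, Gala together cover every territory (Atlas ∪ Delta ∪ Gala = {1, 2, 3, 4, 5, 6, 7, 8, 9, 10, 11, 12}); total cost 7 + 10 + 3 = 20.
No covering selection has total cost below 20.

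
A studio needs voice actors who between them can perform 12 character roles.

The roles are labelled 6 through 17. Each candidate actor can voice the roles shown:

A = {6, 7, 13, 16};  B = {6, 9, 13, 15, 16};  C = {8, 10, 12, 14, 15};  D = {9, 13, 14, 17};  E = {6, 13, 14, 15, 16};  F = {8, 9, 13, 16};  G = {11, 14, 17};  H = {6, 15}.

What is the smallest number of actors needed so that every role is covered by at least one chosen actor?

Take {A, B, C, G}. Their union is {6, 7, 8, 9, 10, 11, 12, 13, 14, 15, 16, 17}, which is all 12 roles.
No 3 of the 8 actors cover everything (all 56 combinations miss at least one role), so 4 is optimal.

4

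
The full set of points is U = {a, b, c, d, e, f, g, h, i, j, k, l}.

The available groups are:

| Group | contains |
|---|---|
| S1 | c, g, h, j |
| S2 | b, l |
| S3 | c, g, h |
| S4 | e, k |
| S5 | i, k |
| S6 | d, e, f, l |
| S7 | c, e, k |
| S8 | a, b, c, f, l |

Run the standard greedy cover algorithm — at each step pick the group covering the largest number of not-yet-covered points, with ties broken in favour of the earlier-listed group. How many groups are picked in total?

Greedy: pick S8 (covers 5 new) → pick S1 (covers 3 new) → pick S4 (covers 2 new) → pick S5 (covers 1 new) → pick S6 (covers 1 new). Total picks: 5.
(The true minimum cover uses only 4 groups, so greedy is not optimal here.)

5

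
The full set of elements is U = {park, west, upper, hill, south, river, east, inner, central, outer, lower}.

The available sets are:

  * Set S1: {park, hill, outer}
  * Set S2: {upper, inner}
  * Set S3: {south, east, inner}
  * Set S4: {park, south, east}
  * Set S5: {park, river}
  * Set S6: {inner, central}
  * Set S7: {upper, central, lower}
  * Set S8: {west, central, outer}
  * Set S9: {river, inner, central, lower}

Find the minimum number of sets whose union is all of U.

S1, S2, S3, S8, and S9 cover everything between them: the union {park, west, upper, hill, south, river, east, inner, central, outer, lower} is all of U.
No 4 of the 9 sets cover everything (all 126 combinations miss at least one element), so 5 is optimal.

5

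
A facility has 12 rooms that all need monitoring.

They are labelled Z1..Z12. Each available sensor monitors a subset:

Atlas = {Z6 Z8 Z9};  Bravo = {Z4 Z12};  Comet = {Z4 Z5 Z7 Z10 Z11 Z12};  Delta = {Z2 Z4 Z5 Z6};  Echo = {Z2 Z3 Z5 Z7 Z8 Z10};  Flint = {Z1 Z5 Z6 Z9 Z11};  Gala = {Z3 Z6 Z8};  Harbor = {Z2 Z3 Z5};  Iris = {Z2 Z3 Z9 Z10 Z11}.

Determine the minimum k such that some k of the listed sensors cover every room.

3

Take {Comet, Echo, Flint}. Their union is {Z1, Z2, Z3, Z4, Z5, Z6, Z7, Z8, Z9, Z10, Z11, Z12}, which is all 12 rooms.
Only Flint contains Z1, so Flint is forced; the remaining 7 rooms need at least 2 more sensors (each remaining sensor adds at most 5) — so at least 3 sensors are needed, and 3 is optimal.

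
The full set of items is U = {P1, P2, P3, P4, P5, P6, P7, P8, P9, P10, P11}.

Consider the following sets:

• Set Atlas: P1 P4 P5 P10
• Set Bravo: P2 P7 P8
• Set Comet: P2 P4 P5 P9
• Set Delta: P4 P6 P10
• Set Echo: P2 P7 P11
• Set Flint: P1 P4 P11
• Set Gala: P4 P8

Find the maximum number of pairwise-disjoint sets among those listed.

2

Atlas, Bravo are pairwise disjoint (Atlas={P1,P4,P5,P10}; Bravo={P2,P7,P8}).
Every remaining set overlaps one of these, and no 3 of the listed sets are pairwise disjoint, so 2 is the maximum.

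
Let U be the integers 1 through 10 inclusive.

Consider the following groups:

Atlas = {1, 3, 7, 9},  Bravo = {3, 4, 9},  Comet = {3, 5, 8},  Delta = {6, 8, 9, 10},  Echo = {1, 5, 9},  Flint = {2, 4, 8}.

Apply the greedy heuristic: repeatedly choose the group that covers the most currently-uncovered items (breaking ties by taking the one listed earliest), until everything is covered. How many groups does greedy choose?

4

Greedy: pick Atlas (covers 4 new) → pick Delta (covers 3 new) → pick Flint (covers 2 new) → pick Comet (covers 1 new). Total picks: 4.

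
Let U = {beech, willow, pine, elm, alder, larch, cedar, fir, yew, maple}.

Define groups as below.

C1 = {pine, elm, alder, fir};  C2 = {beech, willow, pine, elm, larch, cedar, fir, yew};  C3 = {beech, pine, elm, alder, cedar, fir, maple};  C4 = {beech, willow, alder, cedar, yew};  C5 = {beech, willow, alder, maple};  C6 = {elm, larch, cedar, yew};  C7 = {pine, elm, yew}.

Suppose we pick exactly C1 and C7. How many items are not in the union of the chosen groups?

Union of C1, C7 = {pine, elm, alder, fir, yew}.
Not covered: beech, willow, larch, cedar, maple — 5 items.

5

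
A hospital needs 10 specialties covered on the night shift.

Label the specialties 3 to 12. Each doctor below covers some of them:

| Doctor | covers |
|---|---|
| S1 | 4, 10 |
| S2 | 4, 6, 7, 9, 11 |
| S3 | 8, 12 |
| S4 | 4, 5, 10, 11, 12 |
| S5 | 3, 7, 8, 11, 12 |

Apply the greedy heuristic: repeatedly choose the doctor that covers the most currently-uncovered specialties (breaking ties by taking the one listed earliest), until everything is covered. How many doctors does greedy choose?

Greedy: pick S2 (covers 5 new) → pick S4 (covers 3 new) → pick S5 (covers 2 new). Total picks: 3.

3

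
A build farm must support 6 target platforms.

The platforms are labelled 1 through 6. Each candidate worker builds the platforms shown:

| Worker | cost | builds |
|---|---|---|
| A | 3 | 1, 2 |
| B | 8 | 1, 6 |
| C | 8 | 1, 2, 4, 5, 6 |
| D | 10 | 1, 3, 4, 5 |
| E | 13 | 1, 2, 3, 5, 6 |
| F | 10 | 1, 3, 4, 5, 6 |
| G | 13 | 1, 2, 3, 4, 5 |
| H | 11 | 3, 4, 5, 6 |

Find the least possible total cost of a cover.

A, F together cover every platform (A ∪ F = {1, 2, 3, 4, 5, 6}); total cost 3 + 10 = 13.
No covering selection has total cost below 13.

13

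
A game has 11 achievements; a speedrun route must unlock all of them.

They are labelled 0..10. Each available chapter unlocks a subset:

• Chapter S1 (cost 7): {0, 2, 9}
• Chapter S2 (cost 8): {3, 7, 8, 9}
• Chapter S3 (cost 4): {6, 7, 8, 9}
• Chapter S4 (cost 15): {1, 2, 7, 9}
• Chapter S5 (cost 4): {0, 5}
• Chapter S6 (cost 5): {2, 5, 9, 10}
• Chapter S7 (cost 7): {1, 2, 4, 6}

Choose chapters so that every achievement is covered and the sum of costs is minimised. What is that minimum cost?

24

S2, S5, S6, S7 together cover every achievement (S2 ∪ S5 ∪ S6 ∪ S7 = {0, 1, 2, 3, 4, 5, 6, 7, 8, 9, 10}); total cost 8 + 4 + 5 + 7 = 24.
The greedy pick S3, S6, S7, S5, S2 costs 28; no covering selection beats 24.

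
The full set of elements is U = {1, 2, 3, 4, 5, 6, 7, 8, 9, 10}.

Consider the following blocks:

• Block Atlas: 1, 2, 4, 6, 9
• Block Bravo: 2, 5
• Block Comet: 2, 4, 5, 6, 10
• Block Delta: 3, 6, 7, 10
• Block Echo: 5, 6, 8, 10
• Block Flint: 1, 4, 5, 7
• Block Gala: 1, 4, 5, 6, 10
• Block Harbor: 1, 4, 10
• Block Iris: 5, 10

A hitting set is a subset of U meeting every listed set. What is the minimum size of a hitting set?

Take H = {4, 5, 7}. Each listed block contains at least one of these, so H is a hitting set of size 3.
No choice of 2 elements meets every block, so 3 is the minimum.

3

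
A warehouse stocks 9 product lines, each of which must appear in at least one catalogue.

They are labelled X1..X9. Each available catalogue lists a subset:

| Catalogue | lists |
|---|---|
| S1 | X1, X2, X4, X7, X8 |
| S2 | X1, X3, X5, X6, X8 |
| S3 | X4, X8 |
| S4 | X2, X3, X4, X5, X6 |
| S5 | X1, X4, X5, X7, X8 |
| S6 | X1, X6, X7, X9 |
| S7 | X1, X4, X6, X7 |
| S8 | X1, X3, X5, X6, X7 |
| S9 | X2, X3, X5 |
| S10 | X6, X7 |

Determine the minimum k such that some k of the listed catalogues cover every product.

3

Take {S1, S4, S6}. Their union is {X1, X2, X3, X4, X5, X6, X7, X8, X9}, which is all 9 products.
Only S6 contains X9, so S6 is forced; the remaining 5 products need at least 2 more catalogues (each remaining catalogue adds at most 4) — so at least 3 catalogues are needed, and 3 is optimal.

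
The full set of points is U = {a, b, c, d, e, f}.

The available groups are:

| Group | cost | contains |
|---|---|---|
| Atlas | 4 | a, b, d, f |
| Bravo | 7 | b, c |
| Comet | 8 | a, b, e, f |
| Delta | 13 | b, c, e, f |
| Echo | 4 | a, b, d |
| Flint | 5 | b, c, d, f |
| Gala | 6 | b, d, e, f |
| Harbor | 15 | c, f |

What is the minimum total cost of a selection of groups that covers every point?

Comet, Flint together cover every point (Comet ∪ Flint = {a, b, c, d, e, f}); total cost 8 + 5 = 13.
The greedy pick Atlas, Flint, Gala costs 15; no covering selection beats 13.

13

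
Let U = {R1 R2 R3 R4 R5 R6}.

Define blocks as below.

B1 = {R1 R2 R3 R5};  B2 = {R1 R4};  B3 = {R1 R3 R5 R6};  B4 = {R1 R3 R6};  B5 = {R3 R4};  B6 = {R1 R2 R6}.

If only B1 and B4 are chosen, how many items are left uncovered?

Union of B1, B4 = {R1, R2, R3, R5, R6}.
Not covered: R4 — 1 item.

1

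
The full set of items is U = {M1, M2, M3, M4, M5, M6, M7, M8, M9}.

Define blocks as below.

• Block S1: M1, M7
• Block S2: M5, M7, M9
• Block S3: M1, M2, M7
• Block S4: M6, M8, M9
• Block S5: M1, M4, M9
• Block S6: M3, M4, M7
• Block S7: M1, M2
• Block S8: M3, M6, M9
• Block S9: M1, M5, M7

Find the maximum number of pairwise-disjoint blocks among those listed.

3

S4, S6, S7 are pairwise disjoint (S4={M6,M8,M9}; S6={M3,M4,M7}; S7={M1,M2}).
Every remaining block overlaps one of these, and no 4 of the listed blocks are pairwise disjoint, so 3 is the maximum.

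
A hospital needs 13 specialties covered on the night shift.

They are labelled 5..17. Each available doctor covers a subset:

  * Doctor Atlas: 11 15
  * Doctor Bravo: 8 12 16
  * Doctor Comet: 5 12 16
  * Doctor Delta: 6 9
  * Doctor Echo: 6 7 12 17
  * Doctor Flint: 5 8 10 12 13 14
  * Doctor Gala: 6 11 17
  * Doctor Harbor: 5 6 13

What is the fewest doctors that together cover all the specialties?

Atlas and Bravo and Delta and Echo and Flint together: Atlas ∪ Bravo ∪ Delta ∪ Echo ∪ Flint = {5, 6, 7, 8, 9, 10, 11, 12, 13, 14, 15, 16, 17} — every specialty is covered.
No 4 of the 8 doctors cover everything (all 70 combinations miss at least one specialty), so 5 is optimal.

5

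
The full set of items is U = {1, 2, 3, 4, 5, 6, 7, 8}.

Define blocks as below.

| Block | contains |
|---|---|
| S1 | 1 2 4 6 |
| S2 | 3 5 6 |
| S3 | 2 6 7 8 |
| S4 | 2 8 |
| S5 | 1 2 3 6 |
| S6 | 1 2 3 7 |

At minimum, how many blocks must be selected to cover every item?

S1 and S2 and S3 together: S1 ∪ S2 ∪ S3 = {1, 2, 3, 4, 5, 6, 7, 8} — every item is covered.
Only S1 contains 4, so S1 is forced; the remaining 4 items need at least 2 more blocks (each remaining block adds at most 2) — so at least 3 blocks are needed, and 3 is optimal.

3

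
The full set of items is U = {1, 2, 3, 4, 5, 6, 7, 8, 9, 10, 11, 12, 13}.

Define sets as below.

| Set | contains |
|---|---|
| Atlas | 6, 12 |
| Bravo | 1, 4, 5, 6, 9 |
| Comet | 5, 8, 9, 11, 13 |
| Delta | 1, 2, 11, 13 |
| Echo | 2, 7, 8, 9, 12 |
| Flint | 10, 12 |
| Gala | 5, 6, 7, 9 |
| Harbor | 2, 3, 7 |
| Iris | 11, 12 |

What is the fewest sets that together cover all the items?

Take {Bravo, Comet, Flint, Harbor}. Their union is {1, 2, 3, 4, 5, 6, 7, 8, 9, 10, 11, 12, 13}, which is all 13 items.
Only Flint contains 10, so Flint is forced; the remaining 11 items need at least 3 more sets (each remaining set adds at most 5) — so at least 4 sets are needed, and 4 is optimal.

4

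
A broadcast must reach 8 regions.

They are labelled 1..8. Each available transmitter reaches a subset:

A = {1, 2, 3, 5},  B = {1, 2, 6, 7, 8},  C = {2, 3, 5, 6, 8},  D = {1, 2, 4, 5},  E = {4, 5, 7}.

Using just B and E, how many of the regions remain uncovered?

Union of B, E = {1, 2, 4, 5, 6, 7, 8}.
Not covered: 3 — 1 region.

1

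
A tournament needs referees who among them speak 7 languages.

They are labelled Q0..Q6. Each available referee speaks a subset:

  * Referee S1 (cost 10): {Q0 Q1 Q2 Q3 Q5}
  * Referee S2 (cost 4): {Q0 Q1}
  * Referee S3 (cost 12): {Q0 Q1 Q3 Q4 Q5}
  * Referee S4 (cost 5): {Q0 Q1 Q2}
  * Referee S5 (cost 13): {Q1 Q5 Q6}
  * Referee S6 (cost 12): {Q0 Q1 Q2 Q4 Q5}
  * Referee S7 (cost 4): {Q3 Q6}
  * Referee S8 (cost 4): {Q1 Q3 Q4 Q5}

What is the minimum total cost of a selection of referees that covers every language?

S4, S7, S8 together cover every language (S4 ∪ S7 ∪ S8 = {Q0, Q1, Q2, Q3, Q4, Q5, Q6}); total cost 5 + 4 + 4 = 13.
No covering selection has total cost below 13.

13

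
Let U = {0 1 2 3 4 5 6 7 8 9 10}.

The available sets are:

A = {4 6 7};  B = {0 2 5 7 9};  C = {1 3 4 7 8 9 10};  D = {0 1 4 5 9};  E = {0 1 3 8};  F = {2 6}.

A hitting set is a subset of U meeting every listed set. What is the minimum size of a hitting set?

3

H = {3, 5, 6} meets every set (each contains at least one member of H), and |H| = 3.
No choice of 2 elements meets every set, so 3 is the minimum.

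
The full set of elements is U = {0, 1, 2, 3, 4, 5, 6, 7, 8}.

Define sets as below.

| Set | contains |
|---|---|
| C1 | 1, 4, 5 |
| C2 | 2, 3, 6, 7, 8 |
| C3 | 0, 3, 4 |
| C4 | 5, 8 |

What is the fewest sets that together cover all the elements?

C1, C2, and C3 cover everything between them: the union {0, 1, 2, 3, 4, 5, 6, 7, 8} is all of U.
Only C3 contains 0, so C3 is forced; the remaining 6 elements need at least 2 more sets (each remaining set adds at most 4) — so at least 3 sets are needed, and 3 is optimal.

3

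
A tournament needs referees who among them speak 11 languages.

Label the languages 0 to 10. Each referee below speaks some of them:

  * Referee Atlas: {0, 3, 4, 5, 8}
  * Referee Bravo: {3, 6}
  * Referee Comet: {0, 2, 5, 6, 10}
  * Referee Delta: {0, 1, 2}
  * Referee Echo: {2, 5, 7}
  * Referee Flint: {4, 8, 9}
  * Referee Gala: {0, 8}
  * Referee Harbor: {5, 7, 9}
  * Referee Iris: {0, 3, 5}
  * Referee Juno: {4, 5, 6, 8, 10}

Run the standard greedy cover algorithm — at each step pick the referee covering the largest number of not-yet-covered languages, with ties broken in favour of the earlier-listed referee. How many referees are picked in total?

Greedy: pick Atlas (covers 5 new) → pick Comet (covers 3 new) → pick Harbor (covers 2 new) → pick Delta (covers 1 new). Total picks: 4.

4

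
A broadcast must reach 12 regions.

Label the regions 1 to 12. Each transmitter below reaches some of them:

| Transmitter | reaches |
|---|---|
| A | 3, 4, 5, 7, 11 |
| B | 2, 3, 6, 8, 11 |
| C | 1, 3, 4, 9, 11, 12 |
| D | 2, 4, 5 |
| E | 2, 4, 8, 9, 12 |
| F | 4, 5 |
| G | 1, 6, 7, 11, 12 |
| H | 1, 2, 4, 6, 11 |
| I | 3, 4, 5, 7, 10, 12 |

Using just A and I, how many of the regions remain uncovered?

5

Union of A, I = {3, 4, 5, 7, 10, 11, 12}.
Not covered: 1, 2, 6, 8, 9 — 5 regions.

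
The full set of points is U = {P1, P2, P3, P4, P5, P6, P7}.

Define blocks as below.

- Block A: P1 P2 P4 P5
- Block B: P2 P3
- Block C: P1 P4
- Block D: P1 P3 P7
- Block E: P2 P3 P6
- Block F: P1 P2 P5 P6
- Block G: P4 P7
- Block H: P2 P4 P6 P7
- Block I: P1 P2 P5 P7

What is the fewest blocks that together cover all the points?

3

Take {A, D, F}. Their union is {P1, P2, P3, P4, P5, P6, P7}, which is all 7 points.
No 2 of the 9 blocks cover everything (all 36 combinations miss at least one point), so 3 is optimal.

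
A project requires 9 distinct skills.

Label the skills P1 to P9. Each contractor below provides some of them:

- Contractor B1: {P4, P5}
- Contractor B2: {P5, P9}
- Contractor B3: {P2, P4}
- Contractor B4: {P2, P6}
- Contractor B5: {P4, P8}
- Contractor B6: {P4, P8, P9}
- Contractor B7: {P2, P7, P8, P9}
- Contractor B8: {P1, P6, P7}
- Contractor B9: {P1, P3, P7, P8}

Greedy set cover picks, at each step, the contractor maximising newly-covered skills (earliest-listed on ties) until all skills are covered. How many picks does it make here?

Greedy: pick B7 (covers 4 new) → pick B1 (covers 2 new) → pick B8 (covers 2 new) → pick B9 (covers 1 new). Total picks: 4.

4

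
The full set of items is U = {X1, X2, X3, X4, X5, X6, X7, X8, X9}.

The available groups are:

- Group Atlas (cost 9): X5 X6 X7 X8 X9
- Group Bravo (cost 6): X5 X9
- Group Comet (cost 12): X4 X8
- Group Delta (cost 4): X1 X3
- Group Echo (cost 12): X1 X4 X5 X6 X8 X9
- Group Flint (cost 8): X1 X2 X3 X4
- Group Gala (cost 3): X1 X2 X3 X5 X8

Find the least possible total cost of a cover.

17

Atlas, Flint together cover every item (Atlas ∪ Flint = {X1, X2, X3, X4, X5, X6, X7, X8, X9}); total cost 9 + 8 = 17.
The greedy pick Gala, Atlas, Flint costs 20; no covering selection beats 17.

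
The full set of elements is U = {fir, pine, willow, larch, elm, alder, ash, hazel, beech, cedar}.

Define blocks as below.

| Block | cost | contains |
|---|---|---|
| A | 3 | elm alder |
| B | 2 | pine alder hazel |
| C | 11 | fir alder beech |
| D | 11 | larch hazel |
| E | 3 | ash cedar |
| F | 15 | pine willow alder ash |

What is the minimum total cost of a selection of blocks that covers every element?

A, C, D, E, F together cover every element (A ∪ C ∪ D ∪ E ∪ F = {fir, pine, willow, larch, elm, alder, ash, hazel, beech, cedar}); total cost 3 + 11 + 11 + 3 + 15 = 43.
The greedy pick B, E, A, C, D, F costs 45; no covering selection beats 43.

43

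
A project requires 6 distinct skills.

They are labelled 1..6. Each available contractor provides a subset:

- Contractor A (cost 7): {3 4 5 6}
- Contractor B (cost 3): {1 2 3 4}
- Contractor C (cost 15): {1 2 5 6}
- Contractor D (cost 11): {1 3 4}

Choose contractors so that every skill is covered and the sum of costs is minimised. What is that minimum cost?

A, B together cover every skill (A ∪ B = {1, 2, 3, 4, 5, 6}); total cost 7 + 3 = 10.
No covering selection has total cost below 10.

10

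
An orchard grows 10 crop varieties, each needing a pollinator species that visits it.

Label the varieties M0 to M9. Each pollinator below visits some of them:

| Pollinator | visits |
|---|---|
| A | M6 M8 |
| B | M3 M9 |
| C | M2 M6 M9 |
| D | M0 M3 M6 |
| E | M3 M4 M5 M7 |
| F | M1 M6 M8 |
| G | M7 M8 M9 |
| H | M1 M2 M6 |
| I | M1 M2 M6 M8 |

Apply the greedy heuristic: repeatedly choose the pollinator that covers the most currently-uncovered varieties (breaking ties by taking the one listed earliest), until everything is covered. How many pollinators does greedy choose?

Greedy: pick E (covers 4 new) → pick I (covers 4 new) → pick B (covers 1 new) → pick D (covers 1 new). Total picks: 4.

4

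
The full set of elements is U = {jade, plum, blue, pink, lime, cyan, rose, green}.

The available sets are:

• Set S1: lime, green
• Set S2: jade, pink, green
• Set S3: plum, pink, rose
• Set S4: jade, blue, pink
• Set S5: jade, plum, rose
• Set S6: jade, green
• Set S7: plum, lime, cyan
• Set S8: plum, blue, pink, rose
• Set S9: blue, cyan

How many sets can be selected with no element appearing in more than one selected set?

3

S1, S5, S9 are pairwise disjoint (S1={lime,green}; S5={jade,plum,rose}; S9={blue,cyan}).
Every remaining set overlaps one of these, and no 4 of the listed sets are pairwise disjoint, so 3 is the maximum.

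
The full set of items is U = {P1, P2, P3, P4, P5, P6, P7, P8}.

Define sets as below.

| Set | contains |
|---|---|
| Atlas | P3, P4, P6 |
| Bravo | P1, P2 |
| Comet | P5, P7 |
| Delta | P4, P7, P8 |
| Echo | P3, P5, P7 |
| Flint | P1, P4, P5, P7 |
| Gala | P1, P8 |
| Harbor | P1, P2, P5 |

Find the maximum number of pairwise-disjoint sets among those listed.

Atlas, Comet, Gala are pairwise disjoint (Atlas={P3,P4,P6}; Comet={P5,P7}; Gala={P1,P8}).
Every remaining set overlaps one of these, and no 4 of the listed sets are pairwise disjoint, so 3 is the maximum.

3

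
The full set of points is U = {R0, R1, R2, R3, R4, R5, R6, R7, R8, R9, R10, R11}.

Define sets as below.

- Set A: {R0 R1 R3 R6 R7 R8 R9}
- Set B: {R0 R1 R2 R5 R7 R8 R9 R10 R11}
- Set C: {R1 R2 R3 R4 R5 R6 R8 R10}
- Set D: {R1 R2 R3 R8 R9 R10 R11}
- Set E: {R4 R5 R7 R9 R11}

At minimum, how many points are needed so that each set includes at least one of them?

The 2 points {R2, R7} hit every set.
No single point lies in every set, so at least 2 are needed and 2 is optimal.

2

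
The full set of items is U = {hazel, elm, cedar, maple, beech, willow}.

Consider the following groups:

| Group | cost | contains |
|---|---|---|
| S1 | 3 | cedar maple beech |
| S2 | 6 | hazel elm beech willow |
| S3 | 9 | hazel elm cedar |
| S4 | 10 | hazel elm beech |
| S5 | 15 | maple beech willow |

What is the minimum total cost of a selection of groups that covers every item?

S1, S2 together cover every item (S1 ∪ S2 = {hazel, elm, cedar, maple, beech, willow}); total cost 3 + 6 = 9.
No covering selection has total cost below 9.

9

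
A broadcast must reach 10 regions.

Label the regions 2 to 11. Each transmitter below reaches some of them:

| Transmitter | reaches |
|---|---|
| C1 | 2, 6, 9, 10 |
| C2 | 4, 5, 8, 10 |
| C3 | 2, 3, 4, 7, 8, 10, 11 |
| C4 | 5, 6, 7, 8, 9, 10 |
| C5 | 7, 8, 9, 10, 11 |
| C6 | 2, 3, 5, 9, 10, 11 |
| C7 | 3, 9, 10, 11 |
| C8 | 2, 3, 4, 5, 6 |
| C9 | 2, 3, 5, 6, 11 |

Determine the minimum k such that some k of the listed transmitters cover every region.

2

Take {C3, C4}. Their union is {2, 3, 4, 5, 6, 7, 8, 9, 10, 11}, which is all 10 regions.
No single transmitter has all 10 regions (the largest, C3, has 7), so 2 is optimal.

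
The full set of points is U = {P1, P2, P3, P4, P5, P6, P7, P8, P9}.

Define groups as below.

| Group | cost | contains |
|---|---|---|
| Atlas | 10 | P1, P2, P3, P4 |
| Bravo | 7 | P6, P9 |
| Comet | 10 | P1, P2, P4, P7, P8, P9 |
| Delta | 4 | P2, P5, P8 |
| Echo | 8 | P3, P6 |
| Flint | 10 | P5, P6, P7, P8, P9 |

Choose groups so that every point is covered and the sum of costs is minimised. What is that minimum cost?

Atlas, Flint together cover every point (Atlas ∪ Flint = {P1, P2, P3, P4, P5, P6, P7, P8, P9}); total cost 10 + 10 = 20.
The greedy pick Delta, Comet, Echo costs 22; no covering selection beats 20.

20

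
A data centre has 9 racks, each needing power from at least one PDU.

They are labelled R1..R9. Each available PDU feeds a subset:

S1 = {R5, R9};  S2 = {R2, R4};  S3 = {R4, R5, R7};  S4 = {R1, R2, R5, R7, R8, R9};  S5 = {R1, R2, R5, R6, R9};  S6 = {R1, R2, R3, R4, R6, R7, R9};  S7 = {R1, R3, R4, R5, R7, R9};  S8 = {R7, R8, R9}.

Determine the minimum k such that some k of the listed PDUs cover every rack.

2

S4 and S6 together: S4 ∪ S6 = {R1, R2, R3, R4, R5, R6, R7, R8, R9} — every rack is covered.
No single PDU has all 9 racks (the largest, S6, has 7), so 2 is optimal.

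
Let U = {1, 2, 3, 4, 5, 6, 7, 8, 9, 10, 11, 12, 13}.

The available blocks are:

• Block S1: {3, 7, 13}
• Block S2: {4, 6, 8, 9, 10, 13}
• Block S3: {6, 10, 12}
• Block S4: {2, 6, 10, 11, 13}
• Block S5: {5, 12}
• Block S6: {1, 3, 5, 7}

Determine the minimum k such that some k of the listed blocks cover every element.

4

Take {S2, S3, S4, S6}. Their union is {1, 2, 3, 4, 5, 6, 7, 8, 9, 10, 11, 12, 13}, which is all 13 elements.
No 3 of the 6 blocks cover everything (all 20 combinations miss at least one element), so 4 is optimal.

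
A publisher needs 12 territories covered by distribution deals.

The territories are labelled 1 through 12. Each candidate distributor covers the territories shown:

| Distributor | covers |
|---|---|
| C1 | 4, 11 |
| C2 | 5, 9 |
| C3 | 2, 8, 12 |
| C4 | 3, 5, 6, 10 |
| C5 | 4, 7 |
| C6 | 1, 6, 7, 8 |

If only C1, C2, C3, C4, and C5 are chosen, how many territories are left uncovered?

1

Union of C1, C2, C3, C4, C5 = {2, 3, 4, 5, 6, 7, 8, 9, 10, 11, 12}.
Not covered: 1 — 1 territory.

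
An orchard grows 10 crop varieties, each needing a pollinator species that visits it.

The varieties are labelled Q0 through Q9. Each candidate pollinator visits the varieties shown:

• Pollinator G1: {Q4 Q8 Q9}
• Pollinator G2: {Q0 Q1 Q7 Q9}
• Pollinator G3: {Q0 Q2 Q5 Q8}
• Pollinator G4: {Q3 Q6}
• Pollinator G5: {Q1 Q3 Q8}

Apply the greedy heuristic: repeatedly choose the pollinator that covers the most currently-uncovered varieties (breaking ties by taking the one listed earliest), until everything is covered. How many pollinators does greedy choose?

4

Greedy: pick G2 (covers 4 new) → pick G3 (covers 3 new) → pick G4 (covers 2 new) → pick G1 (covers 1 new). Total picks: 4.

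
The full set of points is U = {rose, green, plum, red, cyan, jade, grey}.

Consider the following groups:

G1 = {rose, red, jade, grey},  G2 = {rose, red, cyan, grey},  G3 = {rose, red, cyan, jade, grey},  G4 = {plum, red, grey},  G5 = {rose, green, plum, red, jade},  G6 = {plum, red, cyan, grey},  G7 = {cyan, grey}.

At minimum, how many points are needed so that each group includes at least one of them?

2

H = {green, grey} meets every group (each contains at least one member of H), and |H| = 2.
The groups G5, G7 are pairwise disjoint, so any hitting set needs a separate point for each — at least 2. Hence 2 is optimal.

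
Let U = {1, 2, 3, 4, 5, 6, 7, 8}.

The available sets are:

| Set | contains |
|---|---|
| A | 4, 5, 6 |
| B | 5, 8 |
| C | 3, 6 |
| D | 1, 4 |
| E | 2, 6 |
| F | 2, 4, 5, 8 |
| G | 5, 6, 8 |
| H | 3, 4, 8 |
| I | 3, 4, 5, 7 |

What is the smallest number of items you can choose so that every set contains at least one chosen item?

3

The 3 items {4, 5, 6} hit every set.
The sets B, D, E are pairwise disjoint, so any hitting set needs a separate item for each — at least 3. Hence 3 is optimal.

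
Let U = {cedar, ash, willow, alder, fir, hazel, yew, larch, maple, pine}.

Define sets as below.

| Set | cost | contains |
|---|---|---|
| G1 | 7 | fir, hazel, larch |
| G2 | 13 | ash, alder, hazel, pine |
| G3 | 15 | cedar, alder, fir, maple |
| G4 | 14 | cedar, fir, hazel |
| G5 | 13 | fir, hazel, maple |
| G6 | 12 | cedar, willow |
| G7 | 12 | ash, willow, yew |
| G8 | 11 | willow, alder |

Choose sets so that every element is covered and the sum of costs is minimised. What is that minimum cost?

47

G1, G2, G3, G7 together cover every element (G1 ∪ G2 ∪ G3 ∪ G7 = {cedar, ash, willow, alder, fir, hazel, yew, larch, maple, pine}); total cost 7 + 13 + 15 + 12 = 47.
No covering selection has total cost below 47.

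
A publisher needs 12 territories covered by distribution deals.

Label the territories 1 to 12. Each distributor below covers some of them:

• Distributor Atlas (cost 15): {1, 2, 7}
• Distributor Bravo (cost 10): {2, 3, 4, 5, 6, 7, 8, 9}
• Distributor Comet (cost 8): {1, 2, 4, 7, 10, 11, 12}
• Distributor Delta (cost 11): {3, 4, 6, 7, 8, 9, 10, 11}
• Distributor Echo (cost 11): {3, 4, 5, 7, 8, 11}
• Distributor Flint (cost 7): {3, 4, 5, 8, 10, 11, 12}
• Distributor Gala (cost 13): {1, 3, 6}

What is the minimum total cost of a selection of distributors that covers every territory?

18

Bravo, Comet together cover every territory (Bravo ∪ Comet = {1, 2, 3, 4, 5, 6, 7, 8, 9, 10, 11, 12}); total cost 10 + 8 = 18.
The greedy pick Flint, Bravo, Comet costs 25; no covering selection beats 18.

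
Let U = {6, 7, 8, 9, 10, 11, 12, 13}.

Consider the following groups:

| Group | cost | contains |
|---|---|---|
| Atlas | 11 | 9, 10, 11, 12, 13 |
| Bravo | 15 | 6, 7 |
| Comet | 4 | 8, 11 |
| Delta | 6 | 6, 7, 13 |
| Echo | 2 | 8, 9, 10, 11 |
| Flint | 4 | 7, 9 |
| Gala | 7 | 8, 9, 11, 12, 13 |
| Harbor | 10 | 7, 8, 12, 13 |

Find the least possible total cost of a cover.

Delta, Echo, Gala together cover every item (Delta ∪ Echo ∪ Gala = {6, 7, 8, 9, 10, 11, 12, 13}); total cost 6 + 2 + 7 = 15.
No covering selection has total cost below 15.

15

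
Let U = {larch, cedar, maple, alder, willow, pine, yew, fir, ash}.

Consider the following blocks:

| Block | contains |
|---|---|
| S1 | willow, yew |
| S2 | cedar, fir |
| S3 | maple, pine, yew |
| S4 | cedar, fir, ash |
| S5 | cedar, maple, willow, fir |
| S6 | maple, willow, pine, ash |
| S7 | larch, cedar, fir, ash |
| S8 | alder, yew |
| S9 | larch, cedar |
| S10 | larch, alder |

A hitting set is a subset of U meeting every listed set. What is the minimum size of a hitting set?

4

Take H = {larch, cedar, maple, yew}. Each listed block contains at least one of these, so H is a hitting set of size 4.
No choice of 3 points meets every block, so 4 is the minimum.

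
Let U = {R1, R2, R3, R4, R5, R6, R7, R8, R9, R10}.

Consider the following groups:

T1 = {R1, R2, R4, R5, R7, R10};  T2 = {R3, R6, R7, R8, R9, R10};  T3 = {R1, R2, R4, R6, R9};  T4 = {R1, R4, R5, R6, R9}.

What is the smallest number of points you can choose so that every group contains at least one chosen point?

H = {R5, R6} meets every group (each contains at least one member of H), and |H| = 2.
No single point lies in every group, so at least 2 are needed and 2 is optimal.

2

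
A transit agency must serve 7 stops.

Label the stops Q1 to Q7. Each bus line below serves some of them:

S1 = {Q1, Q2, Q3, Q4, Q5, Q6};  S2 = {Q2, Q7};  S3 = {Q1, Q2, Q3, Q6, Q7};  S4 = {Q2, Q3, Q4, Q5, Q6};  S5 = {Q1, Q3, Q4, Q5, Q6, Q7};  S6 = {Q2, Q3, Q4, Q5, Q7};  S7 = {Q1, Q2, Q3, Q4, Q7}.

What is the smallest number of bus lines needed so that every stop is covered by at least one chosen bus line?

Take {S2, S5}. Their union is {Q1, Q2, Q3, Q4, Q5, Q6, Q7}, which is all 7 stops.
No single bus line has all 7 stops (the largest, S1, has 6), so 2 is optimal.

2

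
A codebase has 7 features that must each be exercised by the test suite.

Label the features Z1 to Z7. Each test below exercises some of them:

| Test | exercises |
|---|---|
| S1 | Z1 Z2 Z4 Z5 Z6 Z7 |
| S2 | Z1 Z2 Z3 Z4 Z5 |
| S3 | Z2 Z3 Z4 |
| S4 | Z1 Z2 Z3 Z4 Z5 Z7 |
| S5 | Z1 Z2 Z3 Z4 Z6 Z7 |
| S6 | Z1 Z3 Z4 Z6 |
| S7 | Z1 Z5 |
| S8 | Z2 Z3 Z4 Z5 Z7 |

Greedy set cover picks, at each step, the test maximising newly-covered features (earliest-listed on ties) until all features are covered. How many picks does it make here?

2

Greedy: pick S1 (covers 6 new) → pick S2 (covers 1 new). Total picks: 2.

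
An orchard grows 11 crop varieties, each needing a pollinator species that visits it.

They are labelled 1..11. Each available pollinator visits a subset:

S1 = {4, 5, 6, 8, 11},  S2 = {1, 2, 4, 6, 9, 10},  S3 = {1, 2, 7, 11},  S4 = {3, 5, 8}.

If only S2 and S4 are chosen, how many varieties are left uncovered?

2

Union of S2, S4 = {1, 2, 3, 4, 5, 6, 8, 9, 10}.
Not covered: 7, 11 — 2 varieties.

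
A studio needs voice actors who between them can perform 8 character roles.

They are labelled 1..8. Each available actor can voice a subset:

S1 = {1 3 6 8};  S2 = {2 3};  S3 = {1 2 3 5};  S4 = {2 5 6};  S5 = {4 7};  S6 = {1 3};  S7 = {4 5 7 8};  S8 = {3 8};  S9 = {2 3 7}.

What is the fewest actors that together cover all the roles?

3

Take {S1, S7, S9}. Their union is {1, 2, 3, 4, 5, 6, 7, 8}, which is all 8 roles.
No 2 of the 9 actors cover everything (all 36 combinations miss at least one role), so 3 is optimal.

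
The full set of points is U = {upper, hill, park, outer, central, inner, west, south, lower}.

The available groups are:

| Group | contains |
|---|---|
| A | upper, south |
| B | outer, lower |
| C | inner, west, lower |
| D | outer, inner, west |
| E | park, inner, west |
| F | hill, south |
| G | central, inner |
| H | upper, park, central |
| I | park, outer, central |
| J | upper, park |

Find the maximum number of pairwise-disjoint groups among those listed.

4

B, F, G, J are pairwise disjoint (B={outer,lower}; F={hill,south}; G={central,inner}; J={upper,park}).
Every remaining group overlaps one of these, and no 5 of the listed groups are pairwise disjoint, so 4 is the maximum.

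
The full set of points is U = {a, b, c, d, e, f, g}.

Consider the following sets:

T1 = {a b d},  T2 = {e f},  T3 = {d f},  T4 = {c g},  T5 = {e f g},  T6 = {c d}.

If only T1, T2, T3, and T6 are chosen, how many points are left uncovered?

1

Union of T1, T2, T3, T6 = {a, b, c, d, e, f}.
Not covered: g — 1 point.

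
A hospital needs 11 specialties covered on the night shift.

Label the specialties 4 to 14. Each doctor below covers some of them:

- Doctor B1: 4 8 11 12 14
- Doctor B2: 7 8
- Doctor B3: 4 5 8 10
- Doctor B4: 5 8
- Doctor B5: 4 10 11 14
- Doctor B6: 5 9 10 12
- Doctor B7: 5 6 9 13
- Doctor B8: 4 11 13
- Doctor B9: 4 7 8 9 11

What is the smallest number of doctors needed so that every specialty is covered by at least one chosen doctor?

B1 and B2 and B3 and B7 together: B1 ∪ B2 ∪ B3 ∪ B7 = {4, 5, 6, 7, 8, 9, 10, 11, 12, 13, 14} — every specialty is covered.
No 3 of the 9 doctors cover everything (all 84 combinations miss at least one specialty), so 4 is optimal.

4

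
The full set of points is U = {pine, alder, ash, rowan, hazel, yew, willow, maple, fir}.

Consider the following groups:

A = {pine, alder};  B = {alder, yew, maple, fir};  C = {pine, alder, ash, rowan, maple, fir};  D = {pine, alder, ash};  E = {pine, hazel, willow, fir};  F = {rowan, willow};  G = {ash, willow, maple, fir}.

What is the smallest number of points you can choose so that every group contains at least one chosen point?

Take H = {alder, willow}. Each listed group contains at least one of these, so H is a hitting set of size 2.
The groups D, F are pairwise disjoint, so any hitting set needs a separate point for each — at least 2. Hence 2 is optimal.

2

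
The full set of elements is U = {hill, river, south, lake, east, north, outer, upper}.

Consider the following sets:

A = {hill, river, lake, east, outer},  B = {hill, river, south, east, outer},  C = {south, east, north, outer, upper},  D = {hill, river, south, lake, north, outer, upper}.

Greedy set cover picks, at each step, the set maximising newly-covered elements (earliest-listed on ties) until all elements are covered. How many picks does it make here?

2

Greedy: pick D (covers 7 new) → pick A (covers 1 new). Total picks: 2.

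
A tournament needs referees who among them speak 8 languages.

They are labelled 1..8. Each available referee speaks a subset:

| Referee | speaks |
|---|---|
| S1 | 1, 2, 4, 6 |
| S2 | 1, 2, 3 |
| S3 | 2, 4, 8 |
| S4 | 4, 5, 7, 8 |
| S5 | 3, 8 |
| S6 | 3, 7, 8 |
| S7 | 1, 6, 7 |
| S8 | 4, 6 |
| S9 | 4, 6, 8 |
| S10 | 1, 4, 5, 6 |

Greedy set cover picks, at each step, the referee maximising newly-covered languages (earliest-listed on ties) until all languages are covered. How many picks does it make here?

Greedy: pick S1 (covers 4 new) → pick S4 (covers 3 new) → pick S2 (covers 1 new). Total picks: 3.

3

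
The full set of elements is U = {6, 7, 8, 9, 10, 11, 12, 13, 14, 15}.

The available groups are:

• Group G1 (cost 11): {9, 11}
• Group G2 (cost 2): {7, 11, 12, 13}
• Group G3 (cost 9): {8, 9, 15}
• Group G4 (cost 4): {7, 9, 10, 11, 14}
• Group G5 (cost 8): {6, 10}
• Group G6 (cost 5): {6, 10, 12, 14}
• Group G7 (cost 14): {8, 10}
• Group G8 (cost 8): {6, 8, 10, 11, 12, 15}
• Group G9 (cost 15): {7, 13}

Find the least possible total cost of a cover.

G2, G4, G8 together cover every element (G2 ∪ G4 ∪ G8 = {6, 7, 8, 9, 10, 11, 12, 13, 14, 15}); total cost 2 + 4 + 8 = 14.
No covering selection has total cost below 14.

14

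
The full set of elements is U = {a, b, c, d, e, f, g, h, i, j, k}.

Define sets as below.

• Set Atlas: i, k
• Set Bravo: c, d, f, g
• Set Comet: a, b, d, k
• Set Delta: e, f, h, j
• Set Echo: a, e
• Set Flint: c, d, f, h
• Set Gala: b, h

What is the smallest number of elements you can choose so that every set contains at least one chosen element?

T = {b, d, e, i} meets every set (each contains at least one member of T), and |T| = 4.
The sets Atlas, Bravo, Echo, Gala are pairwise disjoint, so any hitting set needs a separate element for each — at least 4. Hence 4 is optimal.

4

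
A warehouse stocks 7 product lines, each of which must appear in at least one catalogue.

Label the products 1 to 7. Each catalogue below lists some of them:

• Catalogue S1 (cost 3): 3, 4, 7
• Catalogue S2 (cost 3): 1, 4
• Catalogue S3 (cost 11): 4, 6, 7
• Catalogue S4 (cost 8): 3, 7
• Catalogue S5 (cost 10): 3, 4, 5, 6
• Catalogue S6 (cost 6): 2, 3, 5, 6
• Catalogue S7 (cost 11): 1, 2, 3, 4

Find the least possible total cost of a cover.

S1, S2, S6 together cover every product (S1 ∪ S2 ∪ S6 = {1, 2, 3, 4, 5, 6, 7}); total cost 3 + 3 + 6 = 12.
No covering selection has total cost below 12.

12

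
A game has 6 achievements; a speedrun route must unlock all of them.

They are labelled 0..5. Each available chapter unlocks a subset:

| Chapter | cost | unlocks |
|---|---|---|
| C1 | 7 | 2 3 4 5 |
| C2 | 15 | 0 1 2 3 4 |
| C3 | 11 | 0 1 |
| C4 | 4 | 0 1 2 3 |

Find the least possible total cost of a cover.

C1, C4 together cover every achievement (C1 ∪ C4 = {0, 1, 2, 3, 4, 5}); total cost 7 + 4 = 11.
No covering selection has total cost below 11.

11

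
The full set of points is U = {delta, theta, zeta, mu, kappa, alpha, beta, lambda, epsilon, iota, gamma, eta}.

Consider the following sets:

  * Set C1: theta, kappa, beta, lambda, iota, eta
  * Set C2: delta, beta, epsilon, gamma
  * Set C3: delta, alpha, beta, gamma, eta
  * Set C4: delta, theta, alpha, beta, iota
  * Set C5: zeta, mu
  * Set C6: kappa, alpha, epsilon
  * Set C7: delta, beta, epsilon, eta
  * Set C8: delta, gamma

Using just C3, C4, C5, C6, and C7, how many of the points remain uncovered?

1

Union of C3, C4, C5, C6, C7 = {delta, theta, zeta, mu, kappa, alpha, beta, epsilon, iota, gamma, eta}.
Not covered: lambda — 1 point.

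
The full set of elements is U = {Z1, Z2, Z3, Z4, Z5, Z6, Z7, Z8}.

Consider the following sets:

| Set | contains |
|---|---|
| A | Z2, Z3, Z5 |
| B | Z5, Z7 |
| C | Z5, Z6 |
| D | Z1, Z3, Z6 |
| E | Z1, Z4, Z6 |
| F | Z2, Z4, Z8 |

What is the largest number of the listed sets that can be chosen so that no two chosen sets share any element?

B, D, F are pairwise disjoint (B={Z5,Z7}; D={Z1,Z3,Z6}; F={Z2,Z4,Z8}).
Every remaining set overlaps one of these, and no 4 of the listed sets are pairwise disjoint, so 3 is the maximum.

3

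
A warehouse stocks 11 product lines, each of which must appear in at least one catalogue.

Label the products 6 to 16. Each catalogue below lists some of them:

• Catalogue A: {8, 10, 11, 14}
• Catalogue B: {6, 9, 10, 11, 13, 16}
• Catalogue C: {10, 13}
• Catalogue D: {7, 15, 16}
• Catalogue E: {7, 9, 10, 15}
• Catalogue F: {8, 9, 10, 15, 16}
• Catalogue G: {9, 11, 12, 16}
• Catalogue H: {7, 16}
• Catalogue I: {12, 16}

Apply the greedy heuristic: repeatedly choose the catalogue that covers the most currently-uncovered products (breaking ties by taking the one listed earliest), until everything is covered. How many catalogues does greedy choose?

4

Greedy: pick B (covers 6 new) → pick A (covers 2 new) → pick D (covers 2 new) → pick G (covers 1 new). Total picks: 4.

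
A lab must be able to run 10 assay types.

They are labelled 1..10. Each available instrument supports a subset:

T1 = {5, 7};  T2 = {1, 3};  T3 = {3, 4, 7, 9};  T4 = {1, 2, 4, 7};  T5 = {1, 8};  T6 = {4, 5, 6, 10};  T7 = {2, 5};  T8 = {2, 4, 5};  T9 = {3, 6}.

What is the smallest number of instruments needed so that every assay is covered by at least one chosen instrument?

Take {T3, T5, T6, T8}. Their union is {1, 2, 3, 4, 5, 6, 7, 8, 9, 10}, which is all 10 assays.
No 3 of the 9 instruments cover everything (all 84 combinations miss at least one assay), so 4 is optimal.

4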